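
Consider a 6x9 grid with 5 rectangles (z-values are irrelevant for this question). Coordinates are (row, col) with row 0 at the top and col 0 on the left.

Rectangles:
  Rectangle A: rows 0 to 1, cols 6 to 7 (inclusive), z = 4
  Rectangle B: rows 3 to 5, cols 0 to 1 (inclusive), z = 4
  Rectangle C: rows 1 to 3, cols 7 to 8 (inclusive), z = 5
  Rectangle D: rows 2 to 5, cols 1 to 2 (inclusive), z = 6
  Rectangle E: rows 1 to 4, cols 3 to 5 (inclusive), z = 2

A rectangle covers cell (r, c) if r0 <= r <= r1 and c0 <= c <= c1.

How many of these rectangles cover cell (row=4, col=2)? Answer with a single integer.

Check cell (4,2):
  A: rows 0-1 cols 6-7 -> outside (row miss)
  B: rows 3-5 cols 0-1 -> outside (col miss)
  C: rows 1-3 cols 7-8 -> outside (row miss)
  D: rows 2-5 cols 1-2 -> covers
  E: rows 1-4 cols 3-5 -> outside (col miss)
Count covering = 1

Answer: 1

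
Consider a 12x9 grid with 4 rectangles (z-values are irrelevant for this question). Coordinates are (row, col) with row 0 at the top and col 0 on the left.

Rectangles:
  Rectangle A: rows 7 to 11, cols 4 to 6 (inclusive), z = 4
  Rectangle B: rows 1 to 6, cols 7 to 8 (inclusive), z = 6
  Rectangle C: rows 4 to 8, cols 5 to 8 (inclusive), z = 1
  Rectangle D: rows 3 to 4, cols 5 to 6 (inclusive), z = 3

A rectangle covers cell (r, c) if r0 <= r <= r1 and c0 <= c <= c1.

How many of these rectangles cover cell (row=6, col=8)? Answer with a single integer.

Check cell (6,8):
  A: rows 7-11 cols 4-6 -> outside (row miss)
  B: rows 1-6 cols 7-8 -> covers
  C: rows 4-8 cols 5-8 -> covers
  D: rows 3-4 cols 5-6 -> outside (row miss)
Count covering = 2

Answer: 2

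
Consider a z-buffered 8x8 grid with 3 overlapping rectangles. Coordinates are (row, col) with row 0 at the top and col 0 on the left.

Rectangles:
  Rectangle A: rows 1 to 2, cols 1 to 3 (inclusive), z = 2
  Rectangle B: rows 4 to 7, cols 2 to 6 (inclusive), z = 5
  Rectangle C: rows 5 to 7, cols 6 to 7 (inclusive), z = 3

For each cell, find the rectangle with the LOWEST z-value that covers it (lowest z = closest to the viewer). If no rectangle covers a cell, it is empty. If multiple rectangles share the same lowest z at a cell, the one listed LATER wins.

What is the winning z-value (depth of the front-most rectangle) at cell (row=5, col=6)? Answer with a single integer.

Answer: 3

Derivation:
Check cell (5,6):
  A: rows 1-2 cols 1-3 -> outside (row miss)
  B: rows 4-7 cols 2-6 z=5 -> covers; best now B (z=5)
  C: rows 5-7 cols 6-7 z=3 -> covers; best now C (z=3)
Winner: C at z=3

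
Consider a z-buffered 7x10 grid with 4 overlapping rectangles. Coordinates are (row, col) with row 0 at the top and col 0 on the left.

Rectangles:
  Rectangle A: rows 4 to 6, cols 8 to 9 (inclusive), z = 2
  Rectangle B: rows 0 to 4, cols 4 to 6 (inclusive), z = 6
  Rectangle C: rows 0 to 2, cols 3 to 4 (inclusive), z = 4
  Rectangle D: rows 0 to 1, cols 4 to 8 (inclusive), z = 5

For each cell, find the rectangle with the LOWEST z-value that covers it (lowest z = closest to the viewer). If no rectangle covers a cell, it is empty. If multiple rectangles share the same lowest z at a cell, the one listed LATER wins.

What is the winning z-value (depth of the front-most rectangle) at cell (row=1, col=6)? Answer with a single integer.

Check cell (1,6):
  A: rows 4-6 cols 8-9 -> outside (row miss)
  B: rows 0-4 cols 4-6 z=6 -> covers; best now B (z=6)
  C: rows 0-2 cols 3-4 -> outside (col miss)
  D: rows 0-1 cols 4-8 z=5 -> covers; best now D (z=5)
Winner: D at z=5

Answer: 5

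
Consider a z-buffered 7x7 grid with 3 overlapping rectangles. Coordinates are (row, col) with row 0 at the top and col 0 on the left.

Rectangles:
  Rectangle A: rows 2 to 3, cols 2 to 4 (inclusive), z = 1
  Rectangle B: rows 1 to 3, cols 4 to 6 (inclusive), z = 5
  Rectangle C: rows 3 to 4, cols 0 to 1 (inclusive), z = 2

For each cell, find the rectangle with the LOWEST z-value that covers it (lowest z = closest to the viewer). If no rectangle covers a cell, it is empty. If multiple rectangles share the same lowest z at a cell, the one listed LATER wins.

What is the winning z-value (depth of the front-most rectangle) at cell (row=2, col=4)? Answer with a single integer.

Check cell (2,4):
  A: rows 2-3 cols 2-4 z=1 -> covers; best now A (z=1)
  B: rows 1-3 cols 4-6 z=5 -> covers; best now A (z=1)
  C: rows 3-4 cols 0-1 -> outside (row miss)
Winner: A at z=1

Answer: 1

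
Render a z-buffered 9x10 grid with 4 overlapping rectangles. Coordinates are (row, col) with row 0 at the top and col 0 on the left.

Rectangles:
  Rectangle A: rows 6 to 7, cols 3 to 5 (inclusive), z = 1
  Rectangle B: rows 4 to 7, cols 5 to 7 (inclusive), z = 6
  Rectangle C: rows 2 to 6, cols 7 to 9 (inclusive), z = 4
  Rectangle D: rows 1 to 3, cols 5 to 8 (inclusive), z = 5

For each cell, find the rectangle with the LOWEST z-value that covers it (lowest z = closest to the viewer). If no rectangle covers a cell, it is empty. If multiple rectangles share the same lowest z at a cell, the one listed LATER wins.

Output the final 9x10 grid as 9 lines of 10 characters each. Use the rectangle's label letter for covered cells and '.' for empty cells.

..........
.....DDDD.
.....DDCCC
.....DDCCC
.....BBCCC
.....BBCCC
...AAABCCC
...AAABB..
..........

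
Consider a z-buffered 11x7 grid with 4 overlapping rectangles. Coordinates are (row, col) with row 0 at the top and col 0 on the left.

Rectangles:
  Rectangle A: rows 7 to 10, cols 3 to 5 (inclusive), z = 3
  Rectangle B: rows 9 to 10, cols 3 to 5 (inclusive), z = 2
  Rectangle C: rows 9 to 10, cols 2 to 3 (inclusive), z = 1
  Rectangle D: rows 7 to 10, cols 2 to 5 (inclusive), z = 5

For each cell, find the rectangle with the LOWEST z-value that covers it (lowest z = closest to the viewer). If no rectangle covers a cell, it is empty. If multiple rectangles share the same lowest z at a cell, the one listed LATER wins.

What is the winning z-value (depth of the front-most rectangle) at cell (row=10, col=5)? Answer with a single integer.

Answer: 2

Derivation:
Check cell (10,5):
  A: rows 7-10 cols 3-5 z=3 -> covers; best now A (z=3)
  B: rows 9-10 cols 3-5 z=2 -> covers; best now B (z=2)
  C: rows 9-10 cols 2-3 -> outside (col miss)
  D: rows 7-10 cols 2-5 z=5 -> covers; best now B (z=2)
Winner: B at z=2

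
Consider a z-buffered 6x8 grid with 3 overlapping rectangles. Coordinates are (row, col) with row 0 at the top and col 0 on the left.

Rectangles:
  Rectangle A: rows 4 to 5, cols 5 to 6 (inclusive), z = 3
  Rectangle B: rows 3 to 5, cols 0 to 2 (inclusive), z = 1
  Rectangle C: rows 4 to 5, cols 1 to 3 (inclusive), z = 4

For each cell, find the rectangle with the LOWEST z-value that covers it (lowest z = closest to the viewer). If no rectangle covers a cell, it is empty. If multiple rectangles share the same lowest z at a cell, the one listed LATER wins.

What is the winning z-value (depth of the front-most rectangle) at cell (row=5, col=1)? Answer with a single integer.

Check cell (5,1):
  A: rows 4-5 cols 5-6 -> outside (col miss)
  B: rows 3-5 cols 0-2 z=1 -> covers; best now B (z=1)
  C: rows 4-5 cols 1-3 z=4 -> covers; best now B (z=1)
Winner: B at z=1

Answer: 1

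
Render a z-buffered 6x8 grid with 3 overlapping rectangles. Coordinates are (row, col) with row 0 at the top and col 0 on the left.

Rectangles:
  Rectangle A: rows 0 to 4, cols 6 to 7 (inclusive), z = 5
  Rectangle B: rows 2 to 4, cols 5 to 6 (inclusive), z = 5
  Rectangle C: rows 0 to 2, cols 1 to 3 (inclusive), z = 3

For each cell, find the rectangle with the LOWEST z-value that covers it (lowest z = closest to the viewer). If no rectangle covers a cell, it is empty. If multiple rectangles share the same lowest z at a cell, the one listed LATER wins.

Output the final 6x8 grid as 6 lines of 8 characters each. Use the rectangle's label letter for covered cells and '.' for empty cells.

.CCC..AA
.CCC..AA
.CCC.BBA
.....BBA
.....BBA
........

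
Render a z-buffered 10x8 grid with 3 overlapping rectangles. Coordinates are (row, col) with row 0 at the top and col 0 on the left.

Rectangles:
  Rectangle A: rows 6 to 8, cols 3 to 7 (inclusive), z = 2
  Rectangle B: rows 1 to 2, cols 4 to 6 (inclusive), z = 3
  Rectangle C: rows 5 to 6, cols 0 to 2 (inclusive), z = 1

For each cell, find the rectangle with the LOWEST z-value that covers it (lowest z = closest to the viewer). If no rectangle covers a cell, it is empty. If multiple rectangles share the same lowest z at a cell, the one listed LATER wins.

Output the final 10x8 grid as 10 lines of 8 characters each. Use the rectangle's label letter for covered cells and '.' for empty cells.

........
....BBB.
....BBB.
........
........
CCC.....
CCCAAAAA
...AAAAA
...AAAAA
........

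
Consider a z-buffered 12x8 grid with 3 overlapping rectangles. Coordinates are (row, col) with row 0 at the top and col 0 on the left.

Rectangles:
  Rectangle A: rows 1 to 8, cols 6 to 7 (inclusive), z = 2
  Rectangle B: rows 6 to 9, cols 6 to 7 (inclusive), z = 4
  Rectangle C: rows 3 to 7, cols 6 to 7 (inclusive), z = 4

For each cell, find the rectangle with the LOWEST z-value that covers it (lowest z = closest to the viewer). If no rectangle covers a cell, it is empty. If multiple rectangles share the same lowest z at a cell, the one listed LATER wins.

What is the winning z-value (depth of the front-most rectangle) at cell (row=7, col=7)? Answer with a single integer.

Answer: 2

Derivation:
Check cell (7,7):
  A: rows 1-8 cols 6-7 z=2 -> covers; best now A (z=2)
  B: rows 6-9 cols 6-7 z=4 -> covers; best now A (z=2)
  C: rows 3-7 cols 6-7 z=4 -> covers; best now A (z=2)
Winner: A at z=2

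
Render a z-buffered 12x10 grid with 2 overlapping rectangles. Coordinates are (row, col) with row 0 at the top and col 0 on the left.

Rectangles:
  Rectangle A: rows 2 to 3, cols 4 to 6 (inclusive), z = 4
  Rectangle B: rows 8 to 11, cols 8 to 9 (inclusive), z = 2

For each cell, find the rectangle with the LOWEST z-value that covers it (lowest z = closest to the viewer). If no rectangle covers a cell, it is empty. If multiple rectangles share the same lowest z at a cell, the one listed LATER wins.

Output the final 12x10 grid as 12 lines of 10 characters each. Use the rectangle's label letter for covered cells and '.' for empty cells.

..........
..........
....AAA...
....AAA...
..........
..........
..........
..........
........BB
........BB
........BB
........BB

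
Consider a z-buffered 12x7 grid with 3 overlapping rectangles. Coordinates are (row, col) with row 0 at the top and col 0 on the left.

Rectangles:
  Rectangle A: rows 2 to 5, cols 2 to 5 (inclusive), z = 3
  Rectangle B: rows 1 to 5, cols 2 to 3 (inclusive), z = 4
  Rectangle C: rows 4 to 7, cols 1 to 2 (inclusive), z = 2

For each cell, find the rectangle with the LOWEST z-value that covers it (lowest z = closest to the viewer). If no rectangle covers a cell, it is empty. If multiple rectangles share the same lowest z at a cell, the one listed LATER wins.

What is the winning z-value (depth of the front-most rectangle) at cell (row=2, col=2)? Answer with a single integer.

Answer: 3

Derivation:
Check cell (2,2):
  A: rows 2-5 cols 2-5 z=3 -> covers; best now A (z=3)
  B: rows 1-5 cols 2-3 z=4 -> covers; best now A (z=3)
  C: rows 4-7 cols 1-2 -> outside (row miss)
Winner: A at z=3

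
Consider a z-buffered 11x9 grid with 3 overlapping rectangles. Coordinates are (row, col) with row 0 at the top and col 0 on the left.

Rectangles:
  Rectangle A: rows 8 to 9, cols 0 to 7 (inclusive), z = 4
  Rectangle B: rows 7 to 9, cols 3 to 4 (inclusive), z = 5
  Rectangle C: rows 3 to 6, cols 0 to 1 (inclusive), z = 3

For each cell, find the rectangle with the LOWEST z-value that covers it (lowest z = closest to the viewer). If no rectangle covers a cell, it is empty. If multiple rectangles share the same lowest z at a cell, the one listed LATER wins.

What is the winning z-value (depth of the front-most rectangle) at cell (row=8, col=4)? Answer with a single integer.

Answer: 4

Derivation:
Check cell (8,4):
  A: rows 8-9 cols 0-7 z=4 -> covers; best now A (z=4)
  B: rows 7-9 cols 3-4 z=5 -> covers; best now A (z=4)
  C: rows 3-6 cols 0-1 -> outside (row miss)
Winner: A at z=4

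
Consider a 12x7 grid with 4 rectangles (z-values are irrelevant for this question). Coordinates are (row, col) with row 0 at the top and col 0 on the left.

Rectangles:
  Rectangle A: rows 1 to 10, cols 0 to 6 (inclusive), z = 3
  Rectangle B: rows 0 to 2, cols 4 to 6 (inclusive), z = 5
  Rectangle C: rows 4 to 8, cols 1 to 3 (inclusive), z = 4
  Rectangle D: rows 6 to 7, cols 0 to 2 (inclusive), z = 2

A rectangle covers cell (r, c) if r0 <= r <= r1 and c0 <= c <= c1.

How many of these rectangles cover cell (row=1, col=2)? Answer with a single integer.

Check cell (1,2):
  A: rows 1-10 cols 0-6 -> covers
  B: rows 0-2 cols 4-6 -> outside (col miss)
  C: rows 4-8 cols 1-3 -> outside (row miss)
  D: rows 6-7 cols 0-2 -> outside (row miss)
Count covering = 1

Answer: 1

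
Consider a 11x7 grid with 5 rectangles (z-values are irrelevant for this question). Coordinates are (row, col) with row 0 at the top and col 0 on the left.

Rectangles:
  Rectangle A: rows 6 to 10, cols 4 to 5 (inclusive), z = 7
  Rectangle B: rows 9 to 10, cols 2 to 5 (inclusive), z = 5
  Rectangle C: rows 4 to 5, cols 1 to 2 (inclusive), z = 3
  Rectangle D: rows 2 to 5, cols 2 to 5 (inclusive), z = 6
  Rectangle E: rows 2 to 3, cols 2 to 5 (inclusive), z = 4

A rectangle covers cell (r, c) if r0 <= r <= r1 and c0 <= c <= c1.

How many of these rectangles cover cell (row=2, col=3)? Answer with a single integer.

Answer: 2

Derivation:
Check cell (2,3):
  A: rows 6-10 cols 4-5 -> outside (row miss)
  B: rows 9-10 cols 2-5 -> outside (row miss)
  C: rows 4-5 cols 1-2 -> outside (row miss)
  D: rows 2-5 cols 2-5 -> covers
  E: rows 2-3 cols 2-5 -> covers
Count covering = 2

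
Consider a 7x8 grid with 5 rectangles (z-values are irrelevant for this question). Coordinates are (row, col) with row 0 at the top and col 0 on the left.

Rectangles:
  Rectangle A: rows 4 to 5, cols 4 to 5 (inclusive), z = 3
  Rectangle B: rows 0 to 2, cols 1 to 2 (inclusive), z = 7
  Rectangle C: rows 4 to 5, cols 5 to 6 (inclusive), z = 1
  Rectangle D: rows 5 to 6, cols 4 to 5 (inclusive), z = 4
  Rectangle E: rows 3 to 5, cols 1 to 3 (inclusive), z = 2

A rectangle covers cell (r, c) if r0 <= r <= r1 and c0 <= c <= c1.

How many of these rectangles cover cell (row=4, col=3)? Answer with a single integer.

Answer: 1

Derivation:
Check cell (4,3):
  A: rows 4-5 cols 4-5 -> outside (col miss)
  B: rows 0-2 cols 1-2 -> outside (row miss)
  C: rows 4-5 cols 5-6 -> outside (col miss)
  D: rows 5-6 cols 4-5 -> outside (row miss)
  E: rows 3-5 cols 1-3 -> covers
Count covering = 1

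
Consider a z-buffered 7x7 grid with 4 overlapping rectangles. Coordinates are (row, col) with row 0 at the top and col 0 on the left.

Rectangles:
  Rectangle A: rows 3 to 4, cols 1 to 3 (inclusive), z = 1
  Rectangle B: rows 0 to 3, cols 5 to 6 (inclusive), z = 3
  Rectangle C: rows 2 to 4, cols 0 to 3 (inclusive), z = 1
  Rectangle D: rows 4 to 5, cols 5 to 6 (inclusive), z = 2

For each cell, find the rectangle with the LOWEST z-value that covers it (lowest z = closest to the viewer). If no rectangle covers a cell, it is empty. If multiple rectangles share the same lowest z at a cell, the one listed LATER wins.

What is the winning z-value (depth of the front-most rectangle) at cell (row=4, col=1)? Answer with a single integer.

Answer: 1

Derivation:
Check cell (4,1):
  A: rows 3-4 cols 1-3 z=1 -> covers; best now A (z=1)
  B: rows 0-3 cols 5-6 -> outside (row miss)
  C: rows 2-4 cols 0-3 z=1 -> covers; best now C (z=1)
  D: rows 4-5 cols 5-6 -> outside (col miss)
Winner: C at z=1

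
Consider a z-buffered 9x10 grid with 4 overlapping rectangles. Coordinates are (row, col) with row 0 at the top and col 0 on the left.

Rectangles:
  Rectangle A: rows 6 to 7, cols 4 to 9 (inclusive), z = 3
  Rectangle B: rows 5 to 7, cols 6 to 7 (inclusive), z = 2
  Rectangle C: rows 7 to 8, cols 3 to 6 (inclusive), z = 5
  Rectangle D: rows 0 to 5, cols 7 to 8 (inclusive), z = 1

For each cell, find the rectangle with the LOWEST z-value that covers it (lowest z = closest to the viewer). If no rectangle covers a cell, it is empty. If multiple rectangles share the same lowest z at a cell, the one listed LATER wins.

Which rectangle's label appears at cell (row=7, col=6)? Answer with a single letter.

Answer: B

Derivation:
Check cell (7,6):
  A: rows 6-7 cols 4-9 z=3 -> covers; best now A (z=3)
  B: rows 5-7 cols 6-7 z=2 -> covers; best now B (z=2)
  C: rows 7-8 cols 3-6 z=5 -> covers; best now B (z=2)
  D: rows 0-5 cols 7-8 -> outside (row miss)
Winner: B at z=2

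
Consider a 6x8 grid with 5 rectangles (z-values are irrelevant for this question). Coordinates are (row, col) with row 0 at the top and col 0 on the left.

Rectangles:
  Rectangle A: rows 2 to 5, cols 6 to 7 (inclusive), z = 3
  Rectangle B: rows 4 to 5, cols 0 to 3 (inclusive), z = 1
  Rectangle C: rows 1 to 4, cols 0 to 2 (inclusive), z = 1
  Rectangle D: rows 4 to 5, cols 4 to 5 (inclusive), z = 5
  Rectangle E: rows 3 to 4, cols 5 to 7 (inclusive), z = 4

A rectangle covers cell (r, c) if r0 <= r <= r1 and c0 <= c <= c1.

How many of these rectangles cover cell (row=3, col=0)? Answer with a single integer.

Answer: 1

Derivation:
Check cell (3,0):
  A: rows 2-5 cols 6-7 -> outside (col miss)
  B: rows 4-5 cols 0-3 -> outside (row miss)
  C: rows 1-4 cols 0-2 -> covers
  D: rows 4-5 cols 4-5 -> outside (row miss)
  E: rows 3-4 cols 5-7 -> outside (col miss)
Count covering = 1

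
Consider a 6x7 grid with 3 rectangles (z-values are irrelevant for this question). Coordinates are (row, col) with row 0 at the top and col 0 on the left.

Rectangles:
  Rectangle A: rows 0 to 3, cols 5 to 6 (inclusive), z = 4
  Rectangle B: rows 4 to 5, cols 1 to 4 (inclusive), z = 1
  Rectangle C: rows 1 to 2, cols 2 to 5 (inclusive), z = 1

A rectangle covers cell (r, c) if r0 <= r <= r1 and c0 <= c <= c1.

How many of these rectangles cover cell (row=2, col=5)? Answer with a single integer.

Answer: 2

Derivation:
Check cell (2,5):
  A: rows 0-3 cols 5-6 -> covers
  B: rows 4-5 cols 1-4 -> outside (row miss)
  C: rows 1-2 cols 2-5 -> covers
Count covering = 2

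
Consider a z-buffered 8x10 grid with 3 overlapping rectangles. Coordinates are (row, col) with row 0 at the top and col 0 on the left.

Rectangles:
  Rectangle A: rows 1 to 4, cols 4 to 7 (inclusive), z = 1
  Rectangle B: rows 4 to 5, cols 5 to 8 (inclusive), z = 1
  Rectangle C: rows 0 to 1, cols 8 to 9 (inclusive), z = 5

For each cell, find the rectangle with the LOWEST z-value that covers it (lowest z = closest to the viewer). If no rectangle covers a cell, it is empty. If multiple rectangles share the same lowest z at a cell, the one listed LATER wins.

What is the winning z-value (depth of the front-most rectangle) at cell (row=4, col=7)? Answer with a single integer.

Check cell (4,7):
  A: rows 1-4 cols 4-7 z=1 -> covers; best now A (z=1)
  B: rows 4-5 cols 5-8 z=1 -> covers; best now B (z=1)
  C: rows 0-1 cols 8-9 -> outside (row miss)
Winner: B at z=1

Answer: 1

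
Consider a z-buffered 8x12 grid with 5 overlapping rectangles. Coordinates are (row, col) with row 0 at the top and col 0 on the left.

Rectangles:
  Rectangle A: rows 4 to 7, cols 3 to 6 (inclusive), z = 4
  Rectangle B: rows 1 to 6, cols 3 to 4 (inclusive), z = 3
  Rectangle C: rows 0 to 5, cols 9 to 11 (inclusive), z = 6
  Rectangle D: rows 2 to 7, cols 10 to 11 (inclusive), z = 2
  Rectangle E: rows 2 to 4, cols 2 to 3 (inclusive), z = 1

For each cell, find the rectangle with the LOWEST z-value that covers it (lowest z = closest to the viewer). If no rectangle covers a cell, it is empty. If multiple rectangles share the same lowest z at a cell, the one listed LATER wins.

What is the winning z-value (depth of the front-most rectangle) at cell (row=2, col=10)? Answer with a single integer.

Check cell (2,10):
  A: rows 4-7 cols 3-6 -> outside (row miss)
  B: rows 1-6 cols 3-4 -> outside (col miss)
  C: rows 0-5 cols 9-11 z=6 -> covers; best now C (z=6)
  D: rows 2-7 cols 10-11 z=2 -> covers; best now D (z=2)
  E: rows 2-4 cols 2-3 -> outside (col miss)
Winner: D at z=2

Answer: 2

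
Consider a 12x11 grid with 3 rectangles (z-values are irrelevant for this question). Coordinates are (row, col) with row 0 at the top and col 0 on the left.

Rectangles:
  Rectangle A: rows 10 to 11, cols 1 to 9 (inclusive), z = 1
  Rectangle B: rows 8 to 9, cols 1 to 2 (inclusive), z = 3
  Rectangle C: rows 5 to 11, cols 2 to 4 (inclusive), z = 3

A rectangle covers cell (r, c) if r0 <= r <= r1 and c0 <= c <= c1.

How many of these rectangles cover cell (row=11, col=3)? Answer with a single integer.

Check cell (11,3):
  A: rows 10-11 cols 1-9 -> covers
  B: rows 8-9 cols 1-2 -> outside (row miss)
  C: rows 5-11 cols 2-4 -> covers
Count covering = 2

Answer: 2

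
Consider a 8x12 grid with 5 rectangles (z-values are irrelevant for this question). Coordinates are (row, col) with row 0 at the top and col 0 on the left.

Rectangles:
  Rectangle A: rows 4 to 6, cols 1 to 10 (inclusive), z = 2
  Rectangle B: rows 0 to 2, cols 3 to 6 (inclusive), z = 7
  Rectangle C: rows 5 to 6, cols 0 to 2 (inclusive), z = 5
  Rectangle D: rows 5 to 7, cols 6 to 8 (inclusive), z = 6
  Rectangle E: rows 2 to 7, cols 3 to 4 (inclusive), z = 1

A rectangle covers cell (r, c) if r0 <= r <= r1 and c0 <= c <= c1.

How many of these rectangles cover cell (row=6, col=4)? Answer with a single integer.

Check cell (6,4):
  A: rows 4-6 cols 1-10 -> covers
  B: rows 0-2 cols 3-6 -> outside (row miss)
  C: rows 5-6 cols 0-2 -> outside (col miss)
  D: rows 5-7 cols 6-8 -> outside (col miss)
  E: rows 2-7 cols 3-4 -> covers
Count covering = 2

Answer: 2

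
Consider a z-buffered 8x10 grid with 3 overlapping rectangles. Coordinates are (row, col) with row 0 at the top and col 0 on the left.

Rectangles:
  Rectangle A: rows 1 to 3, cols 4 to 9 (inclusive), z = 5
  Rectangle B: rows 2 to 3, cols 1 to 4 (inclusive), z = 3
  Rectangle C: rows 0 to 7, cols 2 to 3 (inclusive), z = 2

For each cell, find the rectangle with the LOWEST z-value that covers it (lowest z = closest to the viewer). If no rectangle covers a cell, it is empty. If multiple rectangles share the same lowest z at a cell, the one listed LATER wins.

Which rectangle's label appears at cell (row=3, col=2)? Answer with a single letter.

Check cell (3,2):
  A: rows 1-3 cols 4-9 -> outside (col miss)
  B: rows 2-3 cols 1-4 z=3 -> covers; best now B (z=3)
  C: rows 0-7 cols 2-3 z=2 -> covers; best now C (z=2)
Winner: C at z=2

Answer: C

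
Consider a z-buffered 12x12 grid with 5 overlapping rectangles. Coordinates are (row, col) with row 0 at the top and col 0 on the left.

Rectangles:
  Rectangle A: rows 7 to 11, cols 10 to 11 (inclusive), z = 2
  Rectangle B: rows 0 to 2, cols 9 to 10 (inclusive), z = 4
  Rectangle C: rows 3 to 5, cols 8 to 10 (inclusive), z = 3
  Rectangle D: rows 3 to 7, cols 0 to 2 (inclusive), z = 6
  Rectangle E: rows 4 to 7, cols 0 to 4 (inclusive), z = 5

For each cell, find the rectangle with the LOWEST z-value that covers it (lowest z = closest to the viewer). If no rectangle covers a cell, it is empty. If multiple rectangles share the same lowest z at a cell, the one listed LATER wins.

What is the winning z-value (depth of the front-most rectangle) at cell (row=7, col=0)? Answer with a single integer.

Check cell (7,0):
  A: rows 7-11 cols 10-11 -> outside (col miss)
  B: rows 0-2 cols 9-10 -> outside (row miss)
  C: rows 3-5 cols 8-10 -> outside (row miss)
  D: rows 3-7 cols 0-2 z=6 -> covers; best now D (z=6)
  E: rows 4-7 cols 0-4 z=5 -> covers; best now E (z=5)
Winner: E at z=5

Answer: 5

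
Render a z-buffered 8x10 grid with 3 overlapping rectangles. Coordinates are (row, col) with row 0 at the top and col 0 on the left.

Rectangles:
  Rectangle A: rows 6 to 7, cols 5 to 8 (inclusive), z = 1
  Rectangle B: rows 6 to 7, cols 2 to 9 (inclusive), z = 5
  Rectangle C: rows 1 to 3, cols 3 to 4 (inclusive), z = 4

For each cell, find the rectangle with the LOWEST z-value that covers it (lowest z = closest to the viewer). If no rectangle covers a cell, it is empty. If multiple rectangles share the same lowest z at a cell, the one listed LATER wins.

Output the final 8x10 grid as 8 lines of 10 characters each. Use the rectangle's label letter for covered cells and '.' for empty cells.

..........
...CC.....
...CC.....
...CC.....
..........
..........
..BBBAAAAB
..BBBAAAAB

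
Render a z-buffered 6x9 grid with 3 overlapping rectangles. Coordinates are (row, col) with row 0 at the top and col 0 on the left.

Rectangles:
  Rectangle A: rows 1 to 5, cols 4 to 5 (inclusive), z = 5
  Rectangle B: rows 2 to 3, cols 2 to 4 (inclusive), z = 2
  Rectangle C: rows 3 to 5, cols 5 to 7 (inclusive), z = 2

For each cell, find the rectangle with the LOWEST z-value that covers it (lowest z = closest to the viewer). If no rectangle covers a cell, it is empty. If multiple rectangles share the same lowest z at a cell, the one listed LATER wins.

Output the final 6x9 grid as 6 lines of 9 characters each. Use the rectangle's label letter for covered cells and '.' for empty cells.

.........
....AA...
..BBBA...
..BBBCCC.
....ACCC.
....ACCC.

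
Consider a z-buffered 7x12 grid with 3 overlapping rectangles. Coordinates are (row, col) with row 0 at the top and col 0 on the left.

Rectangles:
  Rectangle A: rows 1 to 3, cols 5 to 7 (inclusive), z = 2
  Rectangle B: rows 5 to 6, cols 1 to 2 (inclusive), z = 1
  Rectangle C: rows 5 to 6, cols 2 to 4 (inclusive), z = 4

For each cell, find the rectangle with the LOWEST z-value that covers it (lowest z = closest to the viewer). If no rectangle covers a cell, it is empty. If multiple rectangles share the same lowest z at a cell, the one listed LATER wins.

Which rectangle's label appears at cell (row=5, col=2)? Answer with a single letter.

Answer: B

Derivation:
Check cell (5,2):
  A: rows 1-3 cols 5-7 -> outside (row miss)
  B: rows 5-6 cols 1-2 z=1 -> covers; best now B (z=1)
  C: rows 5-6 cols 2-4 z=4 -> covers; best now B (z=1)
Winner: B at z=1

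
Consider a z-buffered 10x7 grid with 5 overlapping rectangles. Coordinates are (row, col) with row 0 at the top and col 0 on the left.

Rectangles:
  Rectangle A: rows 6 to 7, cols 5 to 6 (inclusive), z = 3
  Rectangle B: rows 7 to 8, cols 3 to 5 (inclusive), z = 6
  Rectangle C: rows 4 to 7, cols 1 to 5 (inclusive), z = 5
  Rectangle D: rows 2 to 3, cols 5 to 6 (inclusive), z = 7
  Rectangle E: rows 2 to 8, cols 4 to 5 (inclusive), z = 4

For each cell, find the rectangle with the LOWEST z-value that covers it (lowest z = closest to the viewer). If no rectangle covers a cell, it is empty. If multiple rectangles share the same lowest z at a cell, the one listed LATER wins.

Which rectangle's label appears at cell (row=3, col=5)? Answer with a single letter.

Answer: E

Derivation:
Check cell (3,5):
  A: rows 6-7 cols 5-6 -> outside (row miss)
  B: rows 7-8 cols 3-5 -> outside (row miss)
  C: rows 4-7 cols 1-5 -> outside (row miss)
  D: rows 2-3 cols 5-6 z=7 -> covers; best now D (z=7)
  E: rows 2-8 cols 4-5 z=4 -> covers; best now E (z=4)
Winner: E at z=4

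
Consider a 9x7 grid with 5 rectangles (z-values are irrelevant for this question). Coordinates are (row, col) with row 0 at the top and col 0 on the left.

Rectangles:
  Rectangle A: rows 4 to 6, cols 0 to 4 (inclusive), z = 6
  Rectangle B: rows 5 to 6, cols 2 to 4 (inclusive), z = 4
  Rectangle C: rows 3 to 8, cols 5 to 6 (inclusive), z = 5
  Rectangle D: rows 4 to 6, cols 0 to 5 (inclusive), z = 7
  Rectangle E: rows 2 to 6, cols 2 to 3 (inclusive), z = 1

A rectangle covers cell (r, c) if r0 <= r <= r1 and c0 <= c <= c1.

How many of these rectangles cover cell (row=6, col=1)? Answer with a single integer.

Answer: 2

Derivation:
Check cell (6,1):
  A: rows 4-6 cols 0-4 -> covers
  B: rows 5-6 cols 2-4 -> outside (col miss)
  C: rows 3-8 cols 5-6 -> outside (col miss)
  D: rows 4-6 cols 0-5 -> covers
  E: rows 2-6 cols 2-3 -> outside (col miss)
Count covering = 2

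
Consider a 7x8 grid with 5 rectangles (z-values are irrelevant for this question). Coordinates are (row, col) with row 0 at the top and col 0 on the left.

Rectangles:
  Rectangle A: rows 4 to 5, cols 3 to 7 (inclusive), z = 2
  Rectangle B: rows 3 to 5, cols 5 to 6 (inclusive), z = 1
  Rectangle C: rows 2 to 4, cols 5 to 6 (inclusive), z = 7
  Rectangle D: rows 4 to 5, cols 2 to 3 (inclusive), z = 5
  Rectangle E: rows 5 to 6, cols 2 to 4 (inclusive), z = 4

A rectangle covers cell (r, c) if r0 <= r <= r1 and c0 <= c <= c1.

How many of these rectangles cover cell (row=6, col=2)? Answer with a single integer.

Check cell (6,2):
  A: rows 4-5 cols 3-7 -> outside (row miss)
  B: rows 3-5 cols 5-6 -> outside (row miss)
  C: rows 2-4 cols 5-6 -> outside (row miss)
  D: rows 4-5 cols 2-3 -> outside (row miss)
  E: rows 5-6 cols 2-4 -> covers
Count covering = 1

Answer: 1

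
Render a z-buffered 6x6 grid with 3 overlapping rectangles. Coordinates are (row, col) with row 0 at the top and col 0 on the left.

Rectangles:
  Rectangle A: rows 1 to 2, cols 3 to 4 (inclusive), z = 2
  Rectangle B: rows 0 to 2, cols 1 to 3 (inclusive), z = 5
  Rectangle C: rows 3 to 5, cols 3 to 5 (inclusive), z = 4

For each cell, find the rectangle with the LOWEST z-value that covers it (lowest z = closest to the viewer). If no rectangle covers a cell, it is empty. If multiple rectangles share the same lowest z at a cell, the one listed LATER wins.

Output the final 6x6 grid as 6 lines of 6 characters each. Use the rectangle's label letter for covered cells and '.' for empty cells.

.BBB..
.BBAA.
.BBAA.
...CCC
...CCC
...CCC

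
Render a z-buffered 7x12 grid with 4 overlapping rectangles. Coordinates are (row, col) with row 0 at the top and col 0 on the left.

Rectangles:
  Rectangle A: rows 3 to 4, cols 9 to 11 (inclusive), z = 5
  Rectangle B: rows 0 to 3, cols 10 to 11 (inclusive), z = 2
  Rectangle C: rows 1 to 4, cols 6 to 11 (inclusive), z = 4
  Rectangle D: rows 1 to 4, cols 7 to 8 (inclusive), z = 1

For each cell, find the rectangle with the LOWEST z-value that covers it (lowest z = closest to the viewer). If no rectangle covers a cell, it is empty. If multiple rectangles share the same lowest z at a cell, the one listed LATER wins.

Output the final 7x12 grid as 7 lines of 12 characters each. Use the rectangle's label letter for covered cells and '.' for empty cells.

..........BB
......CDDCBB
......CDDCBB
......CDDCBB
......CDDCCC
............
............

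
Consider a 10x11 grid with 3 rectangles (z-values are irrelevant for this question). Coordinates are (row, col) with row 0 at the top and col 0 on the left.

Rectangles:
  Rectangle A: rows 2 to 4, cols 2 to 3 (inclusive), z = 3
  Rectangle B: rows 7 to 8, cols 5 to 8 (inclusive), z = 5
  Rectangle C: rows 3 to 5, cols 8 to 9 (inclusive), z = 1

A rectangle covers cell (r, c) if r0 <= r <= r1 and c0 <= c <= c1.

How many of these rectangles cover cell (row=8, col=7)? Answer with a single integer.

Answer: 1

Derivation:
Check cell (8,7):
  A: rows 2-4 cols 2-3 -> outside (row miss)
  B: rows 7-8 cols 5-8 -> covers
  C: rows 3-5 cols 8-9 -> outside (row miss)
Count covering = 1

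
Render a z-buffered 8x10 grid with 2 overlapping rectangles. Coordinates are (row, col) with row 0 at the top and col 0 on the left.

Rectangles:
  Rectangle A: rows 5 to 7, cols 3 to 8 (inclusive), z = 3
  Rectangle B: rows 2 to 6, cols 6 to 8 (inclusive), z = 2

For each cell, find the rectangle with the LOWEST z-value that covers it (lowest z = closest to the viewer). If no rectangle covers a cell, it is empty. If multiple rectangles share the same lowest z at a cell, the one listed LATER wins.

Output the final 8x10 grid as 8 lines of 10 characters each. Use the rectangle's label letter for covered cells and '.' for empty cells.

..........
..........
......BBB.
......BBB.
......BBB.
...AAABBB.
...AAABBB.
...AAAAAA.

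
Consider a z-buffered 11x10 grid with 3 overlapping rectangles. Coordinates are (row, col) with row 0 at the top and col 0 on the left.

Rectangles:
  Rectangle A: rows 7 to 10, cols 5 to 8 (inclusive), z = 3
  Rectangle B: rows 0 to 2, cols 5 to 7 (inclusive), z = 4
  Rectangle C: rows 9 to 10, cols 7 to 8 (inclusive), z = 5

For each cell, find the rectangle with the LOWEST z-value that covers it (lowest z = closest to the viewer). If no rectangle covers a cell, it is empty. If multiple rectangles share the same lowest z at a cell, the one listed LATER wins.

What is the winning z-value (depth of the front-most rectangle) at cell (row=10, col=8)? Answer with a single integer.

Answer: 3

Derivation:
Check cell (10,8):
  A: rows 7-10 cols 5-8 z=3 -> covers; best now A (z=3)
  B: rows 0-2 cols 5-7 -> outside (row miss)
  C: rows 9-10 cols 7-8 z=5 -> covers; best now A (z=3)
Winner: A at z=3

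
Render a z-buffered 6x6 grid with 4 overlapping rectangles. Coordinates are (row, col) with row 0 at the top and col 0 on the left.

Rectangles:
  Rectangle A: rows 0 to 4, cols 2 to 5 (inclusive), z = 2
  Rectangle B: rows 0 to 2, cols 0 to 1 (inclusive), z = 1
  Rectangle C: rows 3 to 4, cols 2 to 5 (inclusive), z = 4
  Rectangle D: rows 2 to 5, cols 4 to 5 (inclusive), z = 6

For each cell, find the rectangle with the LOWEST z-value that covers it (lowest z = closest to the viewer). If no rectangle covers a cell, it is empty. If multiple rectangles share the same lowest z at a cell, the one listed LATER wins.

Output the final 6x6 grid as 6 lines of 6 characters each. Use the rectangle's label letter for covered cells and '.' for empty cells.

BBAAAA
BBAAAA
BBAAAA
..AAAA
..AAAA
....DD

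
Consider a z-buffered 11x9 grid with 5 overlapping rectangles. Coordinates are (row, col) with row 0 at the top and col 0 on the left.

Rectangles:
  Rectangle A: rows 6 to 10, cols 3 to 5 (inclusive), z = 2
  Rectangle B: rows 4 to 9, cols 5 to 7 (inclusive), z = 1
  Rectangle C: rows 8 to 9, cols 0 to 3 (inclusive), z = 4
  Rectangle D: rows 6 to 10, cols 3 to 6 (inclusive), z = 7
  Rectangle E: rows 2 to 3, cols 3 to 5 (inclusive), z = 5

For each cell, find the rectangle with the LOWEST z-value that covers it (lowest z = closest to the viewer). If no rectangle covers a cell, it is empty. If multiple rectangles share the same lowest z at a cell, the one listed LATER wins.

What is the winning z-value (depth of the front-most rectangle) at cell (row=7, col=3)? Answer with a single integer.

Answer: 2

Derivation:
Check cell (7,3):
  A: rows 6-10 cols 3-5 z=2 -> covers; best now A (z=2)
  B: rows 4-9 cols 5-7 -> outside (col miss)
  C: rows 8-9 cols 0-3 -> outside (row miss)
  D: rows 6-10 cols 3-6 z=7 -> covers; best now A (z=2)
  E: rows 2-3 cols 3-5 -> outside (row miss)
Winner: A at z=2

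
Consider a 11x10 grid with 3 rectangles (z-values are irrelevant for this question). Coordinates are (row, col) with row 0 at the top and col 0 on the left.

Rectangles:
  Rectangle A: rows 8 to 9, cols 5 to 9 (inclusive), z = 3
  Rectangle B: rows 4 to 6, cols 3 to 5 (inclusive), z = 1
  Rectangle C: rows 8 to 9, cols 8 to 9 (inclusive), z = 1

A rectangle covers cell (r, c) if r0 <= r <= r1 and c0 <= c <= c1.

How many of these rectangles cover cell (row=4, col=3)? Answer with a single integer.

Check cell (4,3):
  A: rows 8-9 cols 5-9 -> outside (row miss)
  B: rows 4-6 cols 3-5 -> covers
  C: rows 8-9 cols 8-9 -> outside (row miss)
Count covering = 1

Answer: 1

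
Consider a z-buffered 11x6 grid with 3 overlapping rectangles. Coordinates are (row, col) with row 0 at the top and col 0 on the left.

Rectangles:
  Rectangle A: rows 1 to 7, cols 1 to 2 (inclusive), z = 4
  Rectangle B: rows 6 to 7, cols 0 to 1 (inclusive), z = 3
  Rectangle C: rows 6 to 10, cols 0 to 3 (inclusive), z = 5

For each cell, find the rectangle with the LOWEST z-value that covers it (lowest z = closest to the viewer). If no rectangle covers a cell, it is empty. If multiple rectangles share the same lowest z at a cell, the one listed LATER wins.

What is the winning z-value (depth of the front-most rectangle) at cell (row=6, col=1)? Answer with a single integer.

Check cell (6,1):
  A: rows 1-7 cols 1-2 z=4 -> covers; best now A (z=4)
  B: rows 6-7 cols 0-1 z=3 -> covers; best now B (z=3)
  C: rows 6-10 cols 0-3 z=5 -> covers; best now B (z=3)
Winner: B at z=3

Answer: 3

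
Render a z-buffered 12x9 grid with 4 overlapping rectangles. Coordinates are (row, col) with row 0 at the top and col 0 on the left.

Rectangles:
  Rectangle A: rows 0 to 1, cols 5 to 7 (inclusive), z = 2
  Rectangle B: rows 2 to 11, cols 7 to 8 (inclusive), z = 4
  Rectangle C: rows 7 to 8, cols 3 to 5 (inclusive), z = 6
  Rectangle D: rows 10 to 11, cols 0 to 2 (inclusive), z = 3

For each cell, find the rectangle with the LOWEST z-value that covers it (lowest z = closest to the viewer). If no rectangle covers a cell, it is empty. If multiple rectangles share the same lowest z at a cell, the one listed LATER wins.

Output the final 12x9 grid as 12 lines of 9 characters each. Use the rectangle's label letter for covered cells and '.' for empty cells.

.....AAA.
.....AAA.
.......BB
.......BB
.......BB
.......BB
.......BB
...CCC.BB
...CCC.BB
.......BB
DDD....BB
DDD....BB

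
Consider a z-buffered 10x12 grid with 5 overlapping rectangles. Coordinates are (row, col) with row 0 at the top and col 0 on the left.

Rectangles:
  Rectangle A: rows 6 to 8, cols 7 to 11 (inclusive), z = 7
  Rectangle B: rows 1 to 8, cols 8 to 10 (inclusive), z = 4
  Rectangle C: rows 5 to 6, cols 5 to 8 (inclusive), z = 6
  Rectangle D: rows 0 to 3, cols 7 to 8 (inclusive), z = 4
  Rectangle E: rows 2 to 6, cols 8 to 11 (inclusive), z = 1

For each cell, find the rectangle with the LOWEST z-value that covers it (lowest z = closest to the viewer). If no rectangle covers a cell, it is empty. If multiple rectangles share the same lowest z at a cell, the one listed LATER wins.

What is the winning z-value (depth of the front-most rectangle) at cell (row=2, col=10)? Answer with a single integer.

Check cell (2,10):
  A: rows 6-8 cols 7-11 -> outside (row miss)
  B: rows 1-8 cols 8-10 z=4 -> covers; best now B (z=4)
  C: rows 5-6 cols 5-8 -> outside (row miss)
  D: rows 0-3 cols 7-8 -> outside (col miss)
  E: rows 2-6 cols 8-11 z=1 -> covers; best now E (z=1)
Winner: E at z=1

Answer: 1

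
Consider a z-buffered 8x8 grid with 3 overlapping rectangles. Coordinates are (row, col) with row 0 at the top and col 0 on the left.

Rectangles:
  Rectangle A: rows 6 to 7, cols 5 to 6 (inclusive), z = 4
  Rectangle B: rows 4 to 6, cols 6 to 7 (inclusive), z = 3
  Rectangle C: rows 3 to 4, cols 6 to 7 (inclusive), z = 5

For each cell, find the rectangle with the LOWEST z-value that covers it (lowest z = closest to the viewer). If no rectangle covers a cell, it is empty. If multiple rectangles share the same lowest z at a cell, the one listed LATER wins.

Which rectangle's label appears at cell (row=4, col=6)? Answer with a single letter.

Check cell (4,6):
  A: rows 6-7 cols 5-6 -> outside (row miss)
  B: rows 4-6 cols 6-7 z=3 -> covers; best now B (z=3)
  C: rows 3-4 cols 6-7 z=5 -> covers; best now B (z=3)
Winner: B at z=3

Answer: B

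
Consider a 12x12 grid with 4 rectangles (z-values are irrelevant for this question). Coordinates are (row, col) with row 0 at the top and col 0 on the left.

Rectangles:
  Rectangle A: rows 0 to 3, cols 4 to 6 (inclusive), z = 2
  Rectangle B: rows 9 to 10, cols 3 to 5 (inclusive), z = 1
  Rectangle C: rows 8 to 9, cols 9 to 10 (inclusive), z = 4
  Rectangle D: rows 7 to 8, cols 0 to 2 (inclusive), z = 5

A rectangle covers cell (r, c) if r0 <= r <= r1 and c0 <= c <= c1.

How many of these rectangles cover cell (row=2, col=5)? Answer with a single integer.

Answer: 1

Derivation:
Check cell (2,5):
  A: rows 0-3 cols 4-6 -> covers
  B: rows 9-10 cols 3-5 -> outside (row miss)
  C: rows 8-9 cols 9-10 -> outside (row miss)
  D: rows 7-8 cols 0-2 -> outside (row miss)
Count covering = 1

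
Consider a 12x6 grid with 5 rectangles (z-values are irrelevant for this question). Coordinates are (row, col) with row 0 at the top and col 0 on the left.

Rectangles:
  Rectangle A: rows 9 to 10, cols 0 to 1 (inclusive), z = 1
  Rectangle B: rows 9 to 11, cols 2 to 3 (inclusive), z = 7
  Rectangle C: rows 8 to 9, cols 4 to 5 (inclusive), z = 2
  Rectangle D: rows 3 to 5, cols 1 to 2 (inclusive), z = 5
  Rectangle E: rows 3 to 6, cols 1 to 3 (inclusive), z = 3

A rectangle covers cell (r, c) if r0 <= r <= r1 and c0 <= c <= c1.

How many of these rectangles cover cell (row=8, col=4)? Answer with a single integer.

Check cell (8,4):
  A: rows 9-10 cols 0-1 -> outside (row miss)
  B: rows 9-11 cols 2-3 -> outside (row miss)
  C: rows 8-9 cols 4-5 -> covers
  D: rows 3-5 cols 1-2 -> outside (row miss)
  E: rows 3-6 cols 1-3 -> outside (row miss)
Count covering = 1

Answer: 1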